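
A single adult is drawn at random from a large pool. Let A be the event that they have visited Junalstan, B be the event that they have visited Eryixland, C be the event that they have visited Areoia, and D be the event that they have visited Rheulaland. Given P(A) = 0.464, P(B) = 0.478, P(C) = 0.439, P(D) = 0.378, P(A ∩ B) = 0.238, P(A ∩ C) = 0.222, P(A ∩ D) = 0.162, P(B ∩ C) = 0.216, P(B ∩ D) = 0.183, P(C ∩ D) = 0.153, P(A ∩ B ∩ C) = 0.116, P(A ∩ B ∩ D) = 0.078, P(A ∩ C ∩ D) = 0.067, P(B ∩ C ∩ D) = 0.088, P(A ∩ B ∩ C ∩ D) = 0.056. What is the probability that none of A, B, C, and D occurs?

P(A ∪ B ∪ C ∪ D) = 0.464 + 0.478 + 0.439 + 0.378 − 0.238 − 0.222 − 0.162 − 0.216 − 0.183 − 0.153 + 0.116 + 0.078 + 0.067 + 0.088 − 0.056 = 0.878
P(none) = 1 − 0.878 = 0.122

0.122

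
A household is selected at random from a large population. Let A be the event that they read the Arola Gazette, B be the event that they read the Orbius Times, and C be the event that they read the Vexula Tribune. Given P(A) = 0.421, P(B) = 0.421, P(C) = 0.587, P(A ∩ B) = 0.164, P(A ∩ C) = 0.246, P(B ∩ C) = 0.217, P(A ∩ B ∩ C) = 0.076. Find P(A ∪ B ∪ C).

0.878

P(A ∪ B ∪ C) = 0.421 + 0.421 + 0.587 − 0.164 − 0.246 − 0.217 + 0.076 = 0.878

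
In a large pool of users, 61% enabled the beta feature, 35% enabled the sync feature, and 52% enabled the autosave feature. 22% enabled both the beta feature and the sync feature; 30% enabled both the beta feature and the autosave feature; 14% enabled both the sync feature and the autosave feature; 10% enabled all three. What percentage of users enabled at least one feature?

92%

P(at least one) = 61 + 35 + 52 − 22 − 30 − 14 + 10 = 92%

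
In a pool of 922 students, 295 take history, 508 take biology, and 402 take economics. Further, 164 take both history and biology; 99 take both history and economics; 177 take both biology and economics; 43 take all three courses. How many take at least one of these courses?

Apply inclusion-exclusion:
|at least one| = 295 + 508 + 402 − 164 − 99 − 177 + 43 = 808

808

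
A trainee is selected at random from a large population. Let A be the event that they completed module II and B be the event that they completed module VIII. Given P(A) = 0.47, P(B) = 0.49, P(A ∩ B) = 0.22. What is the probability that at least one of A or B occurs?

By inclusion–exclusion:
P(A ∪ B) = 0.47 + 0.49 − 0.22 = 0.74

0.74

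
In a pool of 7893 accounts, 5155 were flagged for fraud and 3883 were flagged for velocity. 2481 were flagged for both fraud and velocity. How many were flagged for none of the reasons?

1336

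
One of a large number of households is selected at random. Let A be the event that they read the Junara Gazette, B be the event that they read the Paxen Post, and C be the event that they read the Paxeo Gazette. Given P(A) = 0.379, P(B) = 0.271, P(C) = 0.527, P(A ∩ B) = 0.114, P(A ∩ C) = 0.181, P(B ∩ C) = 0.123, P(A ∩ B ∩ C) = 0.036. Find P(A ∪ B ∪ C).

0.795

P(A ∪ B ∪ C) = 0.379 + 0.271 + 0.527 − 0.114 − 0.181 − 0.123 + 0.036 = 0.795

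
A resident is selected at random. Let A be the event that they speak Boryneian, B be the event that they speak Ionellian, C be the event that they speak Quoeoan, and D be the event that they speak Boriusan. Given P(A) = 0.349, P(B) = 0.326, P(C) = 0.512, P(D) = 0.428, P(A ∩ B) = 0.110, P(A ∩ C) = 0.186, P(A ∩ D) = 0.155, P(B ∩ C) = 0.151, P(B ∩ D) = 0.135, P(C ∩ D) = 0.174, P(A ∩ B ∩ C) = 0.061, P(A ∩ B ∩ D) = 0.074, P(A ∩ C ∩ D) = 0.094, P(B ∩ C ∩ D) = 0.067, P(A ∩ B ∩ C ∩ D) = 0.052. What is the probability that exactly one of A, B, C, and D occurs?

By inclusion–exclusion (exactly-one form):
P(exactly one) = 0.349 + 0.326 + 0.512 + 0.428 − 2·0.110 − 2·0.186 − 2·0.155 − 2·0.151 − 2·0.135 − 2·0.174 + 3·0.061 + 3·0.074 + 3·0.094 + 3·0.067 − 4·0.052 = 0.473

0.473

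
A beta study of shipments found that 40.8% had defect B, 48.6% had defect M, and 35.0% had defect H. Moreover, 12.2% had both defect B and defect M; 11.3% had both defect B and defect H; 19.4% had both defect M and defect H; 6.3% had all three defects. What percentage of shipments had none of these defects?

Apply inclusion-exclusion:
P(≥1) = 40.8 + 48.6 + 35.0 − 12.2 − 11.3 − 19.4 + 6.3 = 87.8%
P(none) = 100% − 87.8% = 12.2%

12.2%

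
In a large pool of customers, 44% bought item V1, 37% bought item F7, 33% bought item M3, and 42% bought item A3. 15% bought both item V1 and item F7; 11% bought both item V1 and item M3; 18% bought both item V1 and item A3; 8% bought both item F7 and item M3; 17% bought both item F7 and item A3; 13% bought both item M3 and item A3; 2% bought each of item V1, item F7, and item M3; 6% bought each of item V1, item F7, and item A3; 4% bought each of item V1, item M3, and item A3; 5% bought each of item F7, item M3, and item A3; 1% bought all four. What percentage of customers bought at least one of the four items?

Using inclusion–exclusion:
P(≥1) = 44 + 37 + 33 + 42 − 15 − 11 − 18 − 8 − 17 − 13 + 2 + 6 + 4 + 5 − 1 = 90%

90%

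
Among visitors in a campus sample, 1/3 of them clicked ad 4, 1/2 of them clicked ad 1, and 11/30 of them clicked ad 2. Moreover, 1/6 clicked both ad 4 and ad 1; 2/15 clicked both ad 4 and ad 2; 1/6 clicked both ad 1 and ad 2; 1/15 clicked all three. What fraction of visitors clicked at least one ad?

4/5

By inclusion-exclusion,
P(at least one) = 1/3 + 1/2 + 11/30 − 1/6 − 2/15 − 1/6 + 1/15 = 4/5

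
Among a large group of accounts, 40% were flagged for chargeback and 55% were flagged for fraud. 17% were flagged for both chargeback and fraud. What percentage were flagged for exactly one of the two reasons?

Using the inclusion–exclusion count for exactly one event:
P(exactly one) = 40 + 55 − 2·17 = 61%

61%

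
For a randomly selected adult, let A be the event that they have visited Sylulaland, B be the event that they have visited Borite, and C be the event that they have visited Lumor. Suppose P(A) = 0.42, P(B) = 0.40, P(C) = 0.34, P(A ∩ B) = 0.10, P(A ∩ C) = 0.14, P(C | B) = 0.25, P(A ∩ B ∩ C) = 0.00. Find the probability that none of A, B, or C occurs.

0.18

P(B ∩ C) = P(B)·P(C|B) = 0.40 × 0.25 = 0.10
Using inclusion–exclusion:
P(A ∪ B ∪ C) = 0.42 + 0.40 + 0.34 − 0.10 − 0.14 − 0.10 + 0.00 = 0.82
P(none) = 1 − 0.82 = 0.18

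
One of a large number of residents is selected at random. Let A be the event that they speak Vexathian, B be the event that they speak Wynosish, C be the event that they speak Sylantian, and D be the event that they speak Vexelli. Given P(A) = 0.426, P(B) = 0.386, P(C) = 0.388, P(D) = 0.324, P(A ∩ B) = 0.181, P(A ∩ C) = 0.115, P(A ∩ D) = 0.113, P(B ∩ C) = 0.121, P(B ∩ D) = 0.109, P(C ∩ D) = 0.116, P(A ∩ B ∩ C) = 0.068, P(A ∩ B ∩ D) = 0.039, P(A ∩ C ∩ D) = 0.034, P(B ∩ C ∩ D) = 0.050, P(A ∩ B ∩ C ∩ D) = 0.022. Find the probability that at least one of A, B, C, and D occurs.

0.938

P(A ∪ B ∪ C ∪ D) = 0.426 + 0.386 + 0.388 + 0.324 − 0.181 − 0.115 − 0.113 − 0.121 − 0.109 − 0.116 + 0.068 + 0.039 + 0.034 + 0.050 − 0.022 = 0.938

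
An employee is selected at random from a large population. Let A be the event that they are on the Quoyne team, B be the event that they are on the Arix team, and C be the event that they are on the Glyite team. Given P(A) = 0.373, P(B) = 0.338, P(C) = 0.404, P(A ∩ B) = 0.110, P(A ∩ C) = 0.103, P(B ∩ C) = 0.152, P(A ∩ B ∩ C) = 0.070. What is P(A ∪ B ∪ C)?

0.820

Apply inclusion-exclusion:
P(A ∪ B ∪ C) = 0.373 + 0.338 + 0.404 − 0.110 − 0.103 − 0.152 + 0.070 = 0.820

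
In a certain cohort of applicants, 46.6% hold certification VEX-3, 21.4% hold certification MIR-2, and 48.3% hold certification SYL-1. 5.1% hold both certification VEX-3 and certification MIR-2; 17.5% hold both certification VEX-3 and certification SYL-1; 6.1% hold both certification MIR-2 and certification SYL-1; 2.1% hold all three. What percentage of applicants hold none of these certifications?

P(≥1) = 46.6 + 21.4 + 48.3 − 5.1 − 17.5 − 6.1 + 2.1 = 89.7%
P(none) = 100% − 89.7% = 10.3%

10.3%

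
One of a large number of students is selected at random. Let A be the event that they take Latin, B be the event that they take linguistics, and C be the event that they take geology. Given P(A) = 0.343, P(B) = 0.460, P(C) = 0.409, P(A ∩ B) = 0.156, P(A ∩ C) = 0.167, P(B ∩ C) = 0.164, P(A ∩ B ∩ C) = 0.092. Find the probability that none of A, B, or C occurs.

Apply inclusion-exclusion:
P(A ∪ B ∪ C) = 0.343 + 0.460 + 0.409 − 0.156 − 0.167 − 0.164 + 0.092 = 0.817
P(none) = 1 − 0.817 = 0.183

0.183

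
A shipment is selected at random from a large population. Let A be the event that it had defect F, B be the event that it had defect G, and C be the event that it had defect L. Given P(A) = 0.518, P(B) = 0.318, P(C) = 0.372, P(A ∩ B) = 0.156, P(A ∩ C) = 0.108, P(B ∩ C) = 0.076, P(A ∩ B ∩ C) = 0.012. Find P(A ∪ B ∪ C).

Inclusion–exclusion gives
P(A ∪ B ∪ C) = 0.518 + 0.318 + 0.372 − 0.156 − 0.108 − 0.076 + 0.012 = 0.880

0.880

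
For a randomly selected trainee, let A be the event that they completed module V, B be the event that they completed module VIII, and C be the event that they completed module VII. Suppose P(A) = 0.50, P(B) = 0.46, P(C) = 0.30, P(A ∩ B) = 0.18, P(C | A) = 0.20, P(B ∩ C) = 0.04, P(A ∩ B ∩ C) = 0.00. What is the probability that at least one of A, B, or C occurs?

0.94

P(A ∩ C) = P(A)·P(C|A) = 0.50 × 0.20 = 0.10
P(A ∪ B ∪ C) = 0.50 + 0.46 + 0.30 − 0.18 − 0.10 − 0.04 + 0.00 = 0.94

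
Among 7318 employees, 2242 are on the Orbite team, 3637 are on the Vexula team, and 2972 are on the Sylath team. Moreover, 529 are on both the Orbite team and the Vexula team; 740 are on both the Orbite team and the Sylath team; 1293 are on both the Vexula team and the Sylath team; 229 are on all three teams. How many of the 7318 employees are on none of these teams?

By inclusion–exclusion:
N(≥1) = 2242 + 3637 + 2972 − 529 − 740 − 1293 + 229 = 6518
None: 7318 − 6518 = 800

800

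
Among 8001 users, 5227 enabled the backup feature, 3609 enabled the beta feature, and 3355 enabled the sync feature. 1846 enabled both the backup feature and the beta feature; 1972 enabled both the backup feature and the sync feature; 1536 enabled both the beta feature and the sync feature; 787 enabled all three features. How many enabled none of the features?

377

|union| = 5227 + 3609 + 3355 − 1846 − 1972 − 1536 + 787 = 7624
None: 8001 − 7624 = 377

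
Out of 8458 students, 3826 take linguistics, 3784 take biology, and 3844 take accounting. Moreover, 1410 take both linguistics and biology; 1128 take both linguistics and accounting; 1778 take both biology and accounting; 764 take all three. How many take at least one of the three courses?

7902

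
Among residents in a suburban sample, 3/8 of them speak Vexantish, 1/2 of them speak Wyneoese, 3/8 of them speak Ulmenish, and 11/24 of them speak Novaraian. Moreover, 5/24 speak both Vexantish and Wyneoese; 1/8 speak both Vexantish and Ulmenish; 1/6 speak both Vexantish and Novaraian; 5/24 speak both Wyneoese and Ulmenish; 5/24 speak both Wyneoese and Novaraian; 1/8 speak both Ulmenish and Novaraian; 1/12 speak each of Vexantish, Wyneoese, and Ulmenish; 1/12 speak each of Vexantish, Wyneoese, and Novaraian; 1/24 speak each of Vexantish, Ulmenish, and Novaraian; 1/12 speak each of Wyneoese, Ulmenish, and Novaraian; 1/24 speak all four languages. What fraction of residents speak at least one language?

P(at least one) = 3/8 + 1/2 + 3/8 + 11/24 − 5/24 − 1/8 − 1/6 − 5/24 − 5/24 − 1/8 + 1/12 + 1/12 + 1/24 + 1/12 − 1/24 = 11/12

11/12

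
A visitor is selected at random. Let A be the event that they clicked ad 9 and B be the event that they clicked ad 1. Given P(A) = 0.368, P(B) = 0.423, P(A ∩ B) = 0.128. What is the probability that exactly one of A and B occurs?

0.535

Using the inclusion–exclusion count for exactly one event:
P(exactly one) = 0.368 + 0.423 − 2·0.128 = 0.535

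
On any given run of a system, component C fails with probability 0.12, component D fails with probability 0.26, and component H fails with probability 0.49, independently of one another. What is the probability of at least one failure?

P(none) = (1 − 0.12) × (1 − 0.26) × (1 − 0.49) = 0.88 × 0.74 × 0.51 = 0.332112
P(at least one) = 1 − 0.332112 = 0.667888

0.667888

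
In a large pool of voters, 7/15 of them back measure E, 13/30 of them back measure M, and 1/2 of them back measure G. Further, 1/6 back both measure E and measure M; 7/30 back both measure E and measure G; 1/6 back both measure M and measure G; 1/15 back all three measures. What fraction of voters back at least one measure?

Apply inclusion-exclusion:
P(union) = 7/15 + 13/30 + 1/2 − 1/6 − 7/30 − 1/6 + 1/15 = 9/10

9/10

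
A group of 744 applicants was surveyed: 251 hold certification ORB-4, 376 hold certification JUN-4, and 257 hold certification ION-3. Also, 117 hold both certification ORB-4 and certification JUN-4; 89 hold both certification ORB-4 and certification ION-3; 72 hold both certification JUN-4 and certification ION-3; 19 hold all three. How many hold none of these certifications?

By inclusion–exclusion:
N(≥1) = 251 + 376 + 257 − 117 − 89 − 72 + 19 = 625
None: 744 − 625 = 119

119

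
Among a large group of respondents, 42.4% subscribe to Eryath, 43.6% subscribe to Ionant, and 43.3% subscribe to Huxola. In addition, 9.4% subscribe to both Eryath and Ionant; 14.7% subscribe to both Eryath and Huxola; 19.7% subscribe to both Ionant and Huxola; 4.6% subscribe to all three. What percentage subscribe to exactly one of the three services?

By inclusion–exclusion (exactly-one form):
P(exactly one) = 42.4 + 43.6 + 43.3 − 2·9.4 − 2·14.7 − 2·19.7 + 3·4.6 = 55.5%

55.5%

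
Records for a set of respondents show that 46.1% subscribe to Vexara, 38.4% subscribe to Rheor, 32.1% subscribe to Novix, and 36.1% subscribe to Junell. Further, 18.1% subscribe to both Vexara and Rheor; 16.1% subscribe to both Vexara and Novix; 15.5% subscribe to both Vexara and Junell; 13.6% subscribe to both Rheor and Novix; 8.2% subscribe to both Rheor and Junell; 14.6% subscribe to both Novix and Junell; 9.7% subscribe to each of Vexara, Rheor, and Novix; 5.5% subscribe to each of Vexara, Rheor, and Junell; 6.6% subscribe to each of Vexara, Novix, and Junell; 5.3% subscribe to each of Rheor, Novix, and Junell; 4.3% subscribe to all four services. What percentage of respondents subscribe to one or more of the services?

Using inclusion–exclusion:
P(≥1) = 46.1 + 38.4 + 32.1 + 36.1 − 18.1 − 16.1 − 15.5 − 13.6 − 8.2 − 14.6 + 9.7 + 5.5 + 6.6 + 5.3 − 4.3 = 89.4%

89.4%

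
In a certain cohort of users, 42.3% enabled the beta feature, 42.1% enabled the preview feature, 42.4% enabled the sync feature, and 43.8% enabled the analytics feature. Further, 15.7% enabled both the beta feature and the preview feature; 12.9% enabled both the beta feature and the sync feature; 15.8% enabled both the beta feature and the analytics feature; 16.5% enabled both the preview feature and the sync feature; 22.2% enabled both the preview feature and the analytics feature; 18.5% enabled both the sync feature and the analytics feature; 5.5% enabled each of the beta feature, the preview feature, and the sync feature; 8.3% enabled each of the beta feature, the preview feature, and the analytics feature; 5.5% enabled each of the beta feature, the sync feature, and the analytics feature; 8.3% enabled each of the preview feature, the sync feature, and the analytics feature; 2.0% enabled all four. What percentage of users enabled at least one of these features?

94.6%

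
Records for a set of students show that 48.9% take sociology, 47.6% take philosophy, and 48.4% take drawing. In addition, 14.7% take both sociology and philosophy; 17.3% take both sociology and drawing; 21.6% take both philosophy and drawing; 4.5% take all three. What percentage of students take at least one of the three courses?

P(≥1) = 48.9 + 47.6 + 48.4 − 14.7 − 17.3 − 21.6 + 4.5 = 95.8%

95.8%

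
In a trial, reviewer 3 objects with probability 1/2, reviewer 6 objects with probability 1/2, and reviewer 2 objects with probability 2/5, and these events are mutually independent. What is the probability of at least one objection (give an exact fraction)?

Since the events are independent, P(none) is the product of the individual non-occurrence probabilities.
P(none) = (1 − 1/2) × (1 − 1/2) × (1 − 2/5) = 1/2 × 1/2 × 3/5 = 3/20
P(at least one) = 1 − 3/20 = 17/20

17/20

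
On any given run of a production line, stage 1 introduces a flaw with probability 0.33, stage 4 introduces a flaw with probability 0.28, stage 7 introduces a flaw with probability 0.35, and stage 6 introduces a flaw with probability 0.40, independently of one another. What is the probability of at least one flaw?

0.811864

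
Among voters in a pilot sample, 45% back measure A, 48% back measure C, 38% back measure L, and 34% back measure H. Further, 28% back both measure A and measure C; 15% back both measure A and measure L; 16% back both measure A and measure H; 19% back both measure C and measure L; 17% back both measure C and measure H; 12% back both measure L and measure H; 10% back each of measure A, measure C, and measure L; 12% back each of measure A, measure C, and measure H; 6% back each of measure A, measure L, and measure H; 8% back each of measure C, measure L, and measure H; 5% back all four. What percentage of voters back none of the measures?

Apply inclusion-exclusion:
P(at least one) = 45 + 48 + 38 + 34 − 28 − 15 − 16 − 19 − 17 − 12 + 10 + 12 + 6 + 8 − 5 = 89%
P(none) = 100% − 89% = 11%

11%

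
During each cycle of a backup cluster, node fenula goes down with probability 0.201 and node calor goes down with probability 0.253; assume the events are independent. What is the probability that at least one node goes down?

P(none) = (1 − 0.201) × (1 − 0.253) = 0.799 × 0.747 = 0.596853
P(at least one) = 1 − 0.596853 = 0.403147

0.403147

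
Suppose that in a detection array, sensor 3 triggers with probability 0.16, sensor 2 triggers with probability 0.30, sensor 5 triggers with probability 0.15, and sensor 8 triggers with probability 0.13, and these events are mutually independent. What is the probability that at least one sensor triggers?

P(none) = (1 − 0.16) × (1 − 0.30) × (1 − 0.15) × (1 − 0.13) = 0.84 × 0.70 × 0.85 × 0.87 = 0.434826
P(at least one) = 1 − 0.434826 = 0.565174

0.565174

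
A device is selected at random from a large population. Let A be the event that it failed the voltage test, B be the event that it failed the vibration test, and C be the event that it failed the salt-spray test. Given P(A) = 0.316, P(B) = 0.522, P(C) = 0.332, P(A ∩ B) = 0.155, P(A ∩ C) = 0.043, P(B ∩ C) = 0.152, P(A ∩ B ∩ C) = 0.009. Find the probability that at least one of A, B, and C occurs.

Apply inclusion-exclusion:
P(A ∪ B ∪ C) = 0.316 + 0.522 + 0.332 − 0.155 − 0.043 − 0.152 + 0.009 = 0.829

0.829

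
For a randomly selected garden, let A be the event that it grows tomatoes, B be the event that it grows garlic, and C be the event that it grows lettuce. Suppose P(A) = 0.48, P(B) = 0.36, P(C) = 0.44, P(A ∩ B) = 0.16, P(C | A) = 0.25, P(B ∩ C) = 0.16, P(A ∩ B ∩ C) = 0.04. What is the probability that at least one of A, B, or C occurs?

P(A ∩ C) = P(A)·P(C|A) = 0.48 × 0.25 = 0.12
Inclusion–exclusion gives
P(A ∪ B ∪ C) = 0.48 + 0.36 + 0.44 − 0.16 − 0.12 − 0.16 + 0.04 = 0.88

0.88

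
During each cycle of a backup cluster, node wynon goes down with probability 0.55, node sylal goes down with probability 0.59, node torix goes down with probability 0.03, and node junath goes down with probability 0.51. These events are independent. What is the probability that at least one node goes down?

P(none) = (1 − 0.55) × (1 − 0.59) × (1 − 0.03) × (1 − 0.51) = 0.45 × 0.41 × 0.97 × 0.49 = 0.08769285
P(at least one) = 1 − 0.08769285 = 0.91230715

0.91230715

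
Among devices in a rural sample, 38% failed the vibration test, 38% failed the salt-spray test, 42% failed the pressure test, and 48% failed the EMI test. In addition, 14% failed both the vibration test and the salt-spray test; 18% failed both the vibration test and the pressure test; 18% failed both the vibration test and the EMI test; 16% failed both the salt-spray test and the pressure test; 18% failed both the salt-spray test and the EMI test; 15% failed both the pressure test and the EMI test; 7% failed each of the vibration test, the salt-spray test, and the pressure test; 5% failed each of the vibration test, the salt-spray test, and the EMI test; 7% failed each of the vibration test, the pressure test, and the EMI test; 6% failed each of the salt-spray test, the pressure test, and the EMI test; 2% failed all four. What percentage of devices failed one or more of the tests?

90%

P(union) = 38 + 38 + 42 + 48 − 14 − 18 − 18 − 16 − 18 − 15 + 7 + 5 + 7 + 6 − 2 = 90%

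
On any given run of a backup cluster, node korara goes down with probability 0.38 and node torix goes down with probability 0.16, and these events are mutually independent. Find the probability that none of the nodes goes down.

0.5208

P(none) = (1 − 0.38) × (1 − 0.16) = 0.62 × 0.84 = 0.5208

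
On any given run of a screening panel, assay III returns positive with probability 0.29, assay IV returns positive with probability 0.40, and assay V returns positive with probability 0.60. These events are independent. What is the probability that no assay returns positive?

0.1704

P(none) = (1 − 0.29) × (1 − 0.40) × (1 − 0.60) = 0.71 × 0.60 × 0.40 = 0.1704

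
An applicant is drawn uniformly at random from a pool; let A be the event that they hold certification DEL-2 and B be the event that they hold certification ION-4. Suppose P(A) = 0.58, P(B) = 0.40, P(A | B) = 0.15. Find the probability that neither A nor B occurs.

0.08

P(A ∩ B) = P(B)·P(A|B) = 0.40 × 0.15 = 0.06
Using inclusion–exclusion:
P(A ∪ B) = 0.58 + 0.40 − 0.06 = 0.92
P(none) = 1 − 0.92 = 0.08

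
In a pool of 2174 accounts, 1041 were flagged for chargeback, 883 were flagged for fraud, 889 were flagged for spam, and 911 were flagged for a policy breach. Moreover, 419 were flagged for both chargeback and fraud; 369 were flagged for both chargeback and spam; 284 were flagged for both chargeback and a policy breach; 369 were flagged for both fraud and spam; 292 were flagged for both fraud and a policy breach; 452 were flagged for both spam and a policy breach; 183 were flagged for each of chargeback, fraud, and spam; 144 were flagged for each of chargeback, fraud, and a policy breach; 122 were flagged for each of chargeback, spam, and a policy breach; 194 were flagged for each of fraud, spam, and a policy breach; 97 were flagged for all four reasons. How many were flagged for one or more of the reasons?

Apply inclusion-exclusion:
|at least one| = 1041 + 883 + 889 + 911 − 419 − 369 − 284 − 369 − 292 − 452 + 183 + 144 + 122 + 194 − 97 = 2085

2085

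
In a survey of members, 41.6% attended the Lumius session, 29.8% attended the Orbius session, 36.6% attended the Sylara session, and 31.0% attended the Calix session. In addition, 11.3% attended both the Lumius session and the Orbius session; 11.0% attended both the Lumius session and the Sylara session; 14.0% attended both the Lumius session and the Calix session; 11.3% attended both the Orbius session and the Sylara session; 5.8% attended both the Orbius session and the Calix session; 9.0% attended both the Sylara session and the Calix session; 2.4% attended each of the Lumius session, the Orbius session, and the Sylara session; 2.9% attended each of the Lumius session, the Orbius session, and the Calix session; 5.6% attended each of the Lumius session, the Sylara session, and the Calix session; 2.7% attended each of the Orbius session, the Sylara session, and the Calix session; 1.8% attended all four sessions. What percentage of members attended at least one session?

Inclusion–exclusion gives
P(≥1) = 41.6 + 29.8 + 36.6 + 31.0 − 11.3 − 11.0 − 14.0 − 11.3 − 5.8 − 9.0 + 2.4 + 2.9 + 5.6 + 2.7 − 1.8 = 88.4%

88.4%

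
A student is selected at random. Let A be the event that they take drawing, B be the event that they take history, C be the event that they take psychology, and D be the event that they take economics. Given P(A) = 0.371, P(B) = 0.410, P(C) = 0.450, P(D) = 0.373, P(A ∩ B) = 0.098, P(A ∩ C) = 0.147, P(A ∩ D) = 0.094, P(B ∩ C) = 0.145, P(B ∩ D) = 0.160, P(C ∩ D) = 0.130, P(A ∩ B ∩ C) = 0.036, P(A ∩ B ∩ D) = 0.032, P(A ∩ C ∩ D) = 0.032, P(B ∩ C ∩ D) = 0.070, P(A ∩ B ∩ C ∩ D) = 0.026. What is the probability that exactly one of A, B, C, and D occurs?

0.462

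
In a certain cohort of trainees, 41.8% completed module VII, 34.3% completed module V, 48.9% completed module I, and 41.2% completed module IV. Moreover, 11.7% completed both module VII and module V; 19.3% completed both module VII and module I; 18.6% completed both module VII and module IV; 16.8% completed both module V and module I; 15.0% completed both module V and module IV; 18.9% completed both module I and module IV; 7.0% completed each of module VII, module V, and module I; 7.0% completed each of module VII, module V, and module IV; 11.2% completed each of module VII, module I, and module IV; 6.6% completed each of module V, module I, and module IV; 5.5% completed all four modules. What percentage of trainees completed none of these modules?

7.8%

P(≥1) = 41.8 + 34.3 + 48.9 + 41.2 − 11.7 − 19.3 − 18.6 − 16.8 − 15.0 − 18.9 + 7.0 + 7.0 + 11.2 + 6.6 − 5.5 = 92.2%
P(none) = 100% − 92.2% = 7.8%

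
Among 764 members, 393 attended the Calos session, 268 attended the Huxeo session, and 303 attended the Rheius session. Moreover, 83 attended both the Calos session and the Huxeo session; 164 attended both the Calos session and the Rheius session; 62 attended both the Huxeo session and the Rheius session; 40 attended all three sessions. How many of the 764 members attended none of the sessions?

69

|union| = 393 + 268 + 303 − 83 − 164 − 62 + 40 = 695
None: 764 − 695 = 69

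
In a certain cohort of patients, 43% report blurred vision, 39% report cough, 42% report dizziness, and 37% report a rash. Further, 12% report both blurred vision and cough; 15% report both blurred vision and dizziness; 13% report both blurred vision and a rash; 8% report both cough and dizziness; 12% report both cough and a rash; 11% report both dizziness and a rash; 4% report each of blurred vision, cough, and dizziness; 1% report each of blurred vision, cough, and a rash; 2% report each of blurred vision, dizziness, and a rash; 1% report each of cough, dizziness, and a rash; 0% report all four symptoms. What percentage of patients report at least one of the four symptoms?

98%

Inclusion–exclusion gives
P(at least one) = 43 + 39 + 42 + 37 − 12 − 15 − 13 − 8 − 12 − 11 + 4 + 1 + 2 + 1 − 0 = 98%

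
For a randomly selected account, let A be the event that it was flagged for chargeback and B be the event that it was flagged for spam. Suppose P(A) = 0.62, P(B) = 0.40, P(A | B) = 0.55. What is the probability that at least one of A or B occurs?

P(A ∩ B) = P(B)·P(A|B) = 0.40 × 0.55 = 0.22
Using inclusion–exclusion:
P(A ∪ B) = 0.62 + 0.40 − 0.22 = 0.80

0.80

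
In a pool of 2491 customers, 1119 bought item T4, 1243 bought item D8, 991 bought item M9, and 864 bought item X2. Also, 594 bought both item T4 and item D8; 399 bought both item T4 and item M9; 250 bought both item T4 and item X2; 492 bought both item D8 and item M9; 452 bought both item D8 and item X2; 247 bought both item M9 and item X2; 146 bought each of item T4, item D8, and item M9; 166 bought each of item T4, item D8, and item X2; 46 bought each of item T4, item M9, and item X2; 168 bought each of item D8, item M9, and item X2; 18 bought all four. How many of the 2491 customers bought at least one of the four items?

Inclusion–exclusion gives
|at least one| = 1119 + 1243 + 991 + 864 − 594 − 399 − 250 − 492 − 452 − 247 + 146 + 166 + 46 + 168 − 18 = 2291

2291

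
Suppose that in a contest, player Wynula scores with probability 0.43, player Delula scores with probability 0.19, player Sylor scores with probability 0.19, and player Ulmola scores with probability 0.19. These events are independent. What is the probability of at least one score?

0.69707863

P(none) = (1 − 0.43) × (1 − 0.19) × (1 − 0.19) × (1 − 0.19) = 0.57 × 0.81 × 0.81 × 0.81 = 0.30292137
P(at least one) = 1 − 0.30292137 = 0.69707863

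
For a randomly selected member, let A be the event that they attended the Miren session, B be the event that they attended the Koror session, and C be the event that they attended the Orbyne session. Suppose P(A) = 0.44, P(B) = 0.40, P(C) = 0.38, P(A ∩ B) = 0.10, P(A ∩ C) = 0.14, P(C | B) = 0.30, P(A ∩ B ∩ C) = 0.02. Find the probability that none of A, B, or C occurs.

P(B ∩ C) = P(B)·P(C|B) = 0.40 × 0.30 = 0.12
By inclusion-exclusion,
P(A ∪ B ∪ C) = 0.44 + 0.40 + 0.38 − 0.10 − 0.14 − 0.12 + 0.02 = 0.88
P(none) = 1 − 0.88 = 0.12

0.12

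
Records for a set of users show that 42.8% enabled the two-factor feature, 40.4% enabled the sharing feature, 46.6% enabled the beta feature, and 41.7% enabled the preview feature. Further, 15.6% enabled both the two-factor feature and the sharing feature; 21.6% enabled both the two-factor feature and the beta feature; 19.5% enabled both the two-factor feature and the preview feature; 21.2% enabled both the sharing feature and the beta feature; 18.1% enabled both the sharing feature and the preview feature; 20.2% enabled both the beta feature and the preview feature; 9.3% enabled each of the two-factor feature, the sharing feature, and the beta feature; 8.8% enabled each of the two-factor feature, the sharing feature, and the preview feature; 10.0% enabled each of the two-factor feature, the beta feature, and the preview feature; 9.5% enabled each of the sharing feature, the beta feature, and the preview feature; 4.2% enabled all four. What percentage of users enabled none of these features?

P(≥1) = 42.8 + 40.4 + 46.6 + 41.7 − 15.6 − 21.6 − 19.5 − 21.2 − 18.1 − 20.2 + 9.3 + 8.8 + 10.0 + 9.5 − 4.2 = 88.7%
P(none) = 100% − 88.7% = 11.3%

11.3%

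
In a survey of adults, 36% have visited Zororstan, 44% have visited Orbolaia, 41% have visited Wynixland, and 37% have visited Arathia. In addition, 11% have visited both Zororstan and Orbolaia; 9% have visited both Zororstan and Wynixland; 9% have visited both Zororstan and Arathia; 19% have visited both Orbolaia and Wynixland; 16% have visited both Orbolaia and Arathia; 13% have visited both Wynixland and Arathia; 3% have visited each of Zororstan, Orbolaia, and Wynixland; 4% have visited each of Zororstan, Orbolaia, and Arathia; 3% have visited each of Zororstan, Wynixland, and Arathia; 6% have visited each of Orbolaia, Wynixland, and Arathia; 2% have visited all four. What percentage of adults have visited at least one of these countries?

Apply inclusion-exclusion:
P(union) = 36 + 44 + 41 + 37 − 11 − 9 − 9 − 19 − 16 − 13 + 3 + 4 + 3 + 6 − 2 = 95%

95%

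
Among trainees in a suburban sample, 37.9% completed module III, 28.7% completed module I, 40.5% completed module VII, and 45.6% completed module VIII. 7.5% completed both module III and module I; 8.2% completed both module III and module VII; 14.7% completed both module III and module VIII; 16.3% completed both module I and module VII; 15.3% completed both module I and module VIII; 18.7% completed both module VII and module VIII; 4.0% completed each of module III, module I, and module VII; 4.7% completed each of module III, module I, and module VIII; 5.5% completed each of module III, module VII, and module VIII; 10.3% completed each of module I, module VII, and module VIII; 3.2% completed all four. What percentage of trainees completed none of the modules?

P(union) = 37.9 + 28.7 + 40.5 + 45.6 − 7.5 − 8.2 − 14.7 − 16.3 − 15.3 − 18.7 + 4.0 + 4.7 + 5.5 + 10.3 − 3.2 = 93.3%
P(none) = 100% − 93.3% = 6.7%

6.7%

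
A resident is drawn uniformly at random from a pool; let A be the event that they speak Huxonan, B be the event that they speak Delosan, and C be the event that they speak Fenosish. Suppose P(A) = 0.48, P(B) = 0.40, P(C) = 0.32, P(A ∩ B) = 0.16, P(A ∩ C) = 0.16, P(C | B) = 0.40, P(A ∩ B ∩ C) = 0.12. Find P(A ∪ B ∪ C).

P(B ∩ C) = P(B)·P(C|B) = 0.40 × 0.40 = 0.16
Apply inclusion-exclusion:
P(A ∪ B ∪ C) = 0.48 + 0.40 + 0.32 − 0.16 − 0.16 − 0.16 + 0.12 = 0.84

0.84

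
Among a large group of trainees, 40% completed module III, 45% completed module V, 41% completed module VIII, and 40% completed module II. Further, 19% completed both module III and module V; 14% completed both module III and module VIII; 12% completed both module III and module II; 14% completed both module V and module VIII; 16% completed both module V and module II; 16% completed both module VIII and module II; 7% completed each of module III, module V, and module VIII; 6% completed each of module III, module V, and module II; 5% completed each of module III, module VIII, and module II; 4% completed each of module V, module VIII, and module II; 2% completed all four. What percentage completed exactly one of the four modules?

By inclusion–exclusion (exactly-one form):
P(exactly one) = 40 + 45 + 41 + 40 − 2·19 − 2·14 − 2·12 − 2·14 − 2·16 − 2·16 + 3·7 + 3·6 + 3·5 + 3·4 − 4·2 = 42%

42%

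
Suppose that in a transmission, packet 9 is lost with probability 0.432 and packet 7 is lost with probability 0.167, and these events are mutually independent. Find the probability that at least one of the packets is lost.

0.526856

P(none) = (1 − 0.432) × (1 − 0.167) = 0.568 × 0.833 = 0.473144
P(at least one) = 1 − 0.473144 = 0.526856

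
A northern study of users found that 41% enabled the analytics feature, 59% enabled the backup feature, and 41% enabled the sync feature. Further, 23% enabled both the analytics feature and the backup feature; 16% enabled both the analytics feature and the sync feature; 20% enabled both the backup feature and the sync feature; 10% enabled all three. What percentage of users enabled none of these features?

8%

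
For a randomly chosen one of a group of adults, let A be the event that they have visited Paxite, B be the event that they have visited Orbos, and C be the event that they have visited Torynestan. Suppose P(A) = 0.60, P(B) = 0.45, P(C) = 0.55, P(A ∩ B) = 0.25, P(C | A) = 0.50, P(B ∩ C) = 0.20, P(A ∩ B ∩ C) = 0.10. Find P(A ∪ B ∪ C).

P(A ∩ C) = P(A)·P(C|A) = 0.60 × 0.50 = 0.30
P(A ∪ B ∪ C) = 0.60 + 0.45 + 0.55 − 0.25 − 0.30 − 0.20 + 0.10 = 0.95

0.95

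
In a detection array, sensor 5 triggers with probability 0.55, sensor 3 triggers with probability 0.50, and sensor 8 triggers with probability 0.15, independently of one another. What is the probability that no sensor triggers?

0.19125

P(none) = (1 − 0.55) × (1 − 0.50) × (1 − 0.15) = 0.45 × 0.50 × 0.85 = 0.19125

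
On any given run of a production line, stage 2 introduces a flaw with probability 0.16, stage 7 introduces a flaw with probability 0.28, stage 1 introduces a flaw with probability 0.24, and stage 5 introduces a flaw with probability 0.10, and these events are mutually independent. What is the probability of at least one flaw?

P(none) = (1 − 0.16) × (1 − 0.28) × (1 − 0.24) × (1 − 0.10) = 0.84 × 0.72 × 0.76 × 0.90 = 0.4136832
P(at least one) = 1 − 0.4136832 = 0.5863168

0.5863168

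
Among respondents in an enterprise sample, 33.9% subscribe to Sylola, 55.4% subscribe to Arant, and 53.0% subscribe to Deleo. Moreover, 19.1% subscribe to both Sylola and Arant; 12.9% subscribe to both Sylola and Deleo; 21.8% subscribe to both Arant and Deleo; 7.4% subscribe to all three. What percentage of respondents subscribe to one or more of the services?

95.9%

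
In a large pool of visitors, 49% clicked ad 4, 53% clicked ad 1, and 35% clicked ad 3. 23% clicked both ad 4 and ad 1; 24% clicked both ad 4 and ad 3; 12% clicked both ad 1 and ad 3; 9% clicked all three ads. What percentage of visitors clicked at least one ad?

Using inclusion–exclusion:
P(union) = 49 + 53 + 35 − 23 − 24 − 12 + 9 = 87%

87%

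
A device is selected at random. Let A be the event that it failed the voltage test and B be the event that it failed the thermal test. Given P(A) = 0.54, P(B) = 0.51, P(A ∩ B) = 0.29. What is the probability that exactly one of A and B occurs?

0.47

Using the inclusion–exclusion count for exactly one event:
P(exactly one) = 0.54 + 0.51 − 2·0.29 = 0.47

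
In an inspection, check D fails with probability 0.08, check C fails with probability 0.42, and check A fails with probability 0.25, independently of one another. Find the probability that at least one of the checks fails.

Since the events are independent, P(none) is the product of the individual non-occurrence probabilities.
P(none) = (1 − 0.08) × (1 − 0.42) × (1 − 0.25) = 0.92 × 0.58 × 0.75 = 0.4002
P(at least one) = 1 − 0.4002 = 0.5998

0.5998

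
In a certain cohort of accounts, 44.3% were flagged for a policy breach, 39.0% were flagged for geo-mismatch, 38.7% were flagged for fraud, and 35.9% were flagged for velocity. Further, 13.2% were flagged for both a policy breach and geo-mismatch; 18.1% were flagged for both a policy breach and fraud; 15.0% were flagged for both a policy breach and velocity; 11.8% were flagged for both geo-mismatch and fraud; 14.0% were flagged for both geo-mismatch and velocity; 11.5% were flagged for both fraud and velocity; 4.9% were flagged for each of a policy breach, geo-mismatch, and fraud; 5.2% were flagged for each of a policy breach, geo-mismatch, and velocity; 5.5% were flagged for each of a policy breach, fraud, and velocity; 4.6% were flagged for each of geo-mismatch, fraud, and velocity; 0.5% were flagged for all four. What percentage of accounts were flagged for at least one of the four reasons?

94.0%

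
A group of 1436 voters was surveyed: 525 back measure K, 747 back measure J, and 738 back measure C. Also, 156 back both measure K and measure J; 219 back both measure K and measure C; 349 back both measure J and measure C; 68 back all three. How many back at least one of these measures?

|at least one| = 525 + 747 + 738 − 156 − 219 − 349 + 68 = 1354

1354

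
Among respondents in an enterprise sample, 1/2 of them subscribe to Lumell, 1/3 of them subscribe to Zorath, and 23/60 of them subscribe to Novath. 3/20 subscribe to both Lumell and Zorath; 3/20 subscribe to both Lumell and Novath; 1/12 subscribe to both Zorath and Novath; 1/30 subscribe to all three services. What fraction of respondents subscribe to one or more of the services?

Apply inclusion-exclusion:
P(at least one) = 1/2 + 1/3 + 23/60 − 3/20 − 3/20 − 1/12 + 1/30 = 13/15

13/15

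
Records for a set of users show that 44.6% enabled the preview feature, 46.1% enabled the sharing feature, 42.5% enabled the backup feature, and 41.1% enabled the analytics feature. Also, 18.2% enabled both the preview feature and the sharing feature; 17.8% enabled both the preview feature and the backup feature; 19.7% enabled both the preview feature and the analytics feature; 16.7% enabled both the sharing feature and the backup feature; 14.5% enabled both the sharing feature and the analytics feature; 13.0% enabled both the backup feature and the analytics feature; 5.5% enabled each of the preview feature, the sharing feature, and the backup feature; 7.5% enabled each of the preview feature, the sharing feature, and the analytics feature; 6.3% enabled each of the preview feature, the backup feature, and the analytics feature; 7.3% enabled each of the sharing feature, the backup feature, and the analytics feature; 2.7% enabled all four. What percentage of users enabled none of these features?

By inclusion–exclusion:
P(union) = 44.6 + 46.1 + 42.5 + 41.1 − 18.2 − 17.8 − 19.7 − 16.7 − 14.5 − 13.0 + 5.5 + 7.5 + 6.3 + 7.3 − 2.7 = 98.3%
P(none) = 100% − 98.3% = 1.7%

1.7%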